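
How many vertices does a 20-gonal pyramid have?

A pyramid on an n-gon base has one n-gon and n triangles: V = 20 + 1 = 21, E = 2·20 = 40, F = 20 + 1 = 21.

21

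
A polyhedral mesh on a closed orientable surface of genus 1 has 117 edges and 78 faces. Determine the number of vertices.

39

For a closed orientable surface of genus 1, χ = 2 − 2·1 = 0.
V = 0 + E − F = 0 + 117 − 78 = 39.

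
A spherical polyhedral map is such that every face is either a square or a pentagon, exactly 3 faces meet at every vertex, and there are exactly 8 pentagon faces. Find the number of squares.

Let x be the number of squares; then F = 8 + x.
Edge–face incidences: 2E = 5·8 + 4·x = 40 + 4x.
Every vertex has degree 3, so 3V = 2E.
Euler: V − E + F = 2 ⇒ (2E)/3 − E + (8 + x) = 2.
Multiply by 6: 2·(2E) − 3·(2E) + 6·(8 + x) = 12, i.e. 48 + 6x − (40 + 4x) = 12.
Collecting terms: 2x + 8 = 12, so 2x = 4, so x = 2.
Then 2E = 40 + 4·2 = 48, so E = 24, V = 2E/3 = 16, F = 8 + 2 = 10.

2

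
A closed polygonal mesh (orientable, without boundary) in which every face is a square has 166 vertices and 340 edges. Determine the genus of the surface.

3

Every face is a square and each edge borders two faces, so 4F = 2·340, giving F = 170.
χ = V − E + F = 166 − 340 + 170 = -4.
For a closed orientable surface χ = 2 − 2g, so g = (2 − (-4))/2 = 3.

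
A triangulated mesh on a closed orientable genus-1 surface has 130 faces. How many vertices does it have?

65

χ = 2 − 2·1 = 0, and every face is a triangle so 3F = 2E.
E = 3·130/2 = 195. Then V = 0 + E − F = 0 + 195 − 130 = 65.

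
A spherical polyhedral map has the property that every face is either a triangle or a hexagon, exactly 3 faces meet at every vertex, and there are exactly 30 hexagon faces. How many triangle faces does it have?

4

Let x be the number of triangles; then F = 30 + x.
Edge–face incidences: 2E = 6·30 + 3·x = 180 + 3x.
Every vertex has degree 3, so 3V = 2E.
Euler: V − E + F = 2 ⇒ (2E)/3 − E + (30 + x) = 2.
Multiply by 6: 2·(2E) − 3·(2E) + 6·(30 + x) = 12, i.e. 180 + 6x − (180 + 3x) = 12.
Collecting terms: 3x = 12, so x = 4.
Then 2E = 180 + 3·4 = 192, so E = 96, V = 2E/3 = 64, F = 30 + 4 = 34.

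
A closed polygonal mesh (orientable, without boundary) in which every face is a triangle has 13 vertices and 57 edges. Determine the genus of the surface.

Every face is a triangle and each edge borders two faces, so 3F = 2·57, giving F = 38.
χ = V − E + F = 13 − 57 + 38 = -6.
For a closed orientable surface χ = 2 − 2g, so g = (2 − (-6))/2 = 4.

4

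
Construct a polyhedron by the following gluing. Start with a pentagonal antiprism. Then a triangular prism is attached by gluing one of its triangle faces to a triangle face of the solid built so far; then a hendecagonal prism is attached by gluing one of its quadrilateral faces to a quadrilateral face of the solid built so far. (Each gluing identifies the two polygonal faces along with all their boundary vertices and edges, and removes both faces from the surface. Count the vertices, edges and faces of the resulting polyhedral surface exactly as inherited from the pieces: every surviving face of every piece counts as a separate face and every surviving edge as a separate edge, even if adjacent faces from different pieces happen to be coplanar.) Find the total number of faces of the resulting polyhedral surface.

A pentagonal antiprism: V=10, E=20, F=12.
Attach a triangular prism (V=6, E=9, F=5) along a 3-gon: merge 3 vertices and 3 edges, delete both glued faces → V=13, E=26, F=15.
Attach a hendecagonal prism (V=22, E=33, F=13) along a 4-gon: merge 4 vertices and 4 edges, delete both glued faces → V=31, E=55, F=26.
Check: V − E + F = 31 − 55 + 26 = 2.

26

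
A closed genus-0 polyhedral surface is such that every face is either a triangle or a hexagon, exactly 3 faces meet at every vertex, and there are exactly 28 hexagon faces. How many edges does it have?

Let x be the number of triangles; then F = 28 + x.
Edge–face incidences: 2E = 6·28 + 3·x = 168 + 3x.
Every vertex has degree 3, so 3V = 2E.
Euler: V − E + F = 2 ⇒ (2E)/3 − E + (28 + x) = 2.
Multiply by 6: 2·(2E) − 3·(2E) + 6·(28 + x) = 12, i.e. 168 + 6x − (168 + 3x) = 12.
Collecting terms: 3x = 12, so x = 4.
Then 2E = 168 + 3·4 = 180, so E = 90, V = 2E/3 = 60, F = 28 + 4 = 32.

90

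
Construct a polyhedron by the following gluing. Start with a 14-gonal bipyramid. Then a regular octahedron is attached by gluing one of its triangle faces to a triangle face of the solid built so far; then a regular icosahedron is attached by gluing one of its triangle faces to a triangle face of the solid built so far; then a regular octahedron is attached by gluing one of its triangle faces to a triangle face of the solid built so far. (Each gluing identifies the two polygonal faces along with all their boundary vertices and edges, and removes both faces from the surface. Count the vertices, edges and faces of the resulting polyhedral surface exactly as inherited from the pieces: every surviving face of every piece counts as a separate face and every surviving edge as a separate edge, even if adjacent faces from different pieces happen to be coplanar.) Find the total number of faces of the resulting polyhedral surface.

A 14-gonal bipyramid: V=16, E=42, F=28.
Attach a regular octahedron (V=6, E=12, F=8) along a 3-gon: merge 3 vertices and 3 edges, delete both glued faces → V=19, E=51, F=34.
Attach a regular icosahedron (V=12, E=30, F=20) along a 3-gon: merge 3 vertices and 3 edges, delete both glued faces → V=28, E=78, F=52.
Attach a regular octahedron (V=6, E=12, F=8) along a 3-gon: merge 3 vertices and 3 edges, delete both glued faces → V=31, E=87, F=58.
Check: V − E + F = 31 − 87 + 58 = 2.

58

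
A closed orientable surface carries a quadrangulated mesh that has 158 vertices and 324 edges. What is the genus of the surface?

Every face is a square and each edge borders two faces, so 4F = 2·324, giving F = 162.
χ = V − E + F = 158 − 324 + 162 = -4.
For a closed orientable surface χ = 2 − 2g, so g = (2 − (-4))/2 = 3.

3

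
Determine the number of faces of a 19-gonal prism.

A prism on an n-gon has two n-gon bases and n rectangular sides: V = 2·19 = 38, E = 3·19 = 57, F = 19 + 2 = 21.
Check: V − E + F = 38 − 57 + 21 = 2.

21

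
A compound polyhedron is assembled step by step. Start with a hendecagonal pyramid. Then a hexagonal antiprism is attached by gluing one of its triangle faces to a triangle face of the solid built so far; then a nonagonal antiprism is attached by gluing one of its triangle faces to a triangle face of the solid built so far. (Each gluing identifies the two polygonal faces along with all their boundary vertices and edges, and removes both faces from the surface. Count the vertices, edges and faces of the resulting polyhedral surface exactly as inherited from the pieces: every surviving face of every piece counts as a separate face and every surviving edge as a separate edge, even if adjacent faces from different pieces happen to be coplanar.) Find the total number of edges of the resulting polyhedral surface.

A hendecagonal pyramid: V=12, E=22, F=12.
Attach a hexagonal antiprism (V=12, E=24, F=14) along a 3-gon: merge 3 vertices and 3 edges, delete both glued faces → V=21, E=43, F=24.
Attach a nonagonal antiprism (V=18, E=36, F=20) along a 3-gon: merge 3 vertices and 3 edges, delete both glued faces → V=36, E=76, F=42.
Check: V − E + F = 36 − 76 + 42 = 2.

76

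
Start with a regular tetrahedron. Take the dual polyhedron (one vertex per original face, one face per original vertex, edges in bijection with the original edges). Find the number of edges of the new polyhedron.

The base solid has V = 4, E = 6, F = 4.
The dual swaps V and F and preserves E: V′ = F = 4, E′ = E = 6, F′ = V = 4.

6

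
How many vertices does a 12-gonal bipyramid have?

A bipyramid over an n-gon has 2n triangular faces and n + 2 vertices: V = 12 + 2 = 14, E = 3·12 = 36, F = 2·12 = 24.

14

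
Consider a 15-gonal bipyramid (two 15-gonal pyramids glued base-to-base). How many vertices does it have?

A bipyramid over an n-gon has 2n triangular faces and n + 2 vertices: V = 15 + 2 = 17, E = 3·15 = 45, F = 2·15 = 30.

17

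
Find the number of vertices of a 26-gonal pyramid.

27

A pyramid on an n-gon base has one n-gon and n triangles: V = 26 + 1 = 27, E = 2·26 = 52, F = 26 + 1 = 27.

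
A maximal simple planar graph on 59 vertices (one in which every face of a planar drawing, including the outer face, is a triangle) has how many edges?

In a plane triangulation 3F = 2E and V − E + F = 2, so E = 3V − 6 = 3·59 − 6 = 171.

171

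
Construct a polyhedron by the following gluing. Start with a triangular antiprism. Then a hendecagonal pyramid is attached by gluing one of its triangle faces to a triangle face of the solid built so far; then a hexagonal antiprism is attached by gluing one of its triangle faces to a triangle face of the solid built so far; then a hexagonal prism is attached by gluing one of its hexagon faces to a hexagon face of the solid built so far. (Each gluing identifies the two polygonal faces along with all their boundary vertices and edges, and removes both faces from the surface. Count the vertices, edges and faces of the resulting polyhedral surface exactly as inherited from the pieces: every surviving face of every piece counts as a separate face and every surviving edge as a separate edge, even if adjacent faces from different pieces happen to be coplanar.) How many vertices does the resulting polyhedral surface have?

30

A triangular antiprism: V=6, E=12, F=8.
Attach a hendecagonal pyramid (V=12, E=22, F=12) along a 3-gon: merge 3 vertices and 3 edges, delete both glued faces → V=15, E=31, F=18.
Attach a hexagonal antiprism (V=12, E=24, F=14) along a 3-gon: merge 3 vertices and 3 edges, delete both glued faces → V=24, E=52, F=30.
Attach a hexagonal prism (V=12, E=18, F=8) along a 6-gon: merge 6 vertices and 6 edges, delete both glued faces → V=30, E=64, F=36.
Check: V − E + F = 30 − 64 + 36 = 2.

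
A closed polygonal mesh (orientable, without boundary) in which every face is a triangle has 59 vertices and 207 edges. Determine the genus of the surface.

6

Every face is a triangle and each edge borders two faces, so 3F = 2·207, giving F = 138.
χ = V − E + F = 59 − 207 + 138 = -10.
For a closed orientable surface χ = 2 − 2g, so g = (2 − (-10))/2 = 6.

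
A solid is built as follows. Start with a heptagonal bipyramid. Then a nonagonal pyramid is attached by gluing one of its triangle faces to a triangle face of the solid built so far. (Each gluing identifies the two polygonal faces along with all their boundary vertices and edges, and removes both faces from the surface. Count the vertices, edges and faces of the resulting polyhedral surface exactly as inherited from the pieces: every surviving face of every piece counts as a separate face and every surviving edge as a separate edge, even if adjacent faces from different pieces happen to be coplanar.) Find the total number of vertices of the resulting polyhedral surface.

16

A heptagonal bipyramid: V=9, E=21, F=14.
Attach a nonagonal pyramid (V=10, E=18, F=10) along a 3-gon: merge 3 vertices and 3 edges, delete both glued faces → V=16, E=36, F=22.
Check: V − E + F = 16 − 36 + 22 = 2.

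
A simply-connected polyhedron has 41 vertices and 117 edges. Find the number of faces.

Here V − E + F = 2.
F = 2 − V + E = 2 − 41 + 117 = 78.

78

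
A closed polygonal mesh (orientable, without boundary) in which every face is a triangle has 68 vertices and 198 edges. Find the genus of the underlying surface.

0

Every face is a triangle and each edge borders two faces, so 3F = 2·198, giving F = 132.
χ = V − E + F = 68 − 198 + 132 = 2.
For a closed orientable surface χ = 2 − 2g, so g = (2 − (2))/2 = 0.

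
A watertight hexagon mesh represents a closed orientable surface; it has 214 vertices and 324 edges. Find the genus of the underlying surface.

Every face is a hexagon and each edge borders two faces, so 6F = 2·324, giving F = 108.
χ = V − E + F = 214 − 324 + 108 = -2.
For a closed orientable surface χ = 2 − 2g, so g = (2 − (-2))/2 = 2.

2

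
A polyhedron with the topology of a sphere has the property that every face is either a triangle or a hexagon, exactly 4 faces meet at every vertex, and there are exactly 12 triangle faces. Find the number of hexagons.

Let x be the number of hexagons; then F = 12 + x.
Edge–face incidences: 2E = 3·12 + 6·x = 36 + 6x.
Every vertex has degree 4, so 4V = 2E.
Euler: V − E + F = 2 ⇒ (2E)/4 − E + (12 + x) = 2.
Multiply by 8: 2·(2E) − 4·(2E) + 8·(12 + x) = 16, i.e. 96 + 8x − 2·(36 + 6x) = 16.
Collecting terms: −4x + 24 = 16, so −4x = −8, so x = 2.
Then 2E = 36 + 6·2 = 48, so E = 24, V = 2E/4 = 12, F = 12 + 2 = 14.

2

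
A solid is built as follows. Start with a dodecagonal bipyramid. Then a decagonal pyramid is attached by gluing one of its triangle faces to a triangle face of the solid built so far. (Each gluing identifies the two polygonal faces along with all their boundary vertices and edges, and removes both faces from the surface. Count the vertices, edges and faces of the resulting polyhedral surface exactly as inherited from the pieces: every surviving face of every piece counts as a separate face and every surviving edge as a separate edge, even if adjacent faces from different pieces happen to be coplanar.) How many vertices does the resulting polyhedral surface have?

A dodecagonal bipyramid: V=14, E=36, F=24.
Attach a decagonal pyramid (V=11, E=20, F=11) along a 3-gon: merge 3 vertices and 3 edges, delete both glued faces → V=22, E=53, F=33.
Check: V − E + F = 22 − 53 + 33 = 2.

22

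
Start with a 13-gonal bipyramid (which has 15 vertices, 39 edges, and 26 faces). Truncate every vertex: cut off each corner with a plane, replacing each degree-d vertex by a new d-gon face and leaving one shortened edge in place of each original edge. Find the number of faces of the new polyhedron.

41

Truncation replaces each original edge-end by a new vertex, so V′ = 2E = 78.
Each original edge survives, and each old vertex of degree d contributes d new edges; summing degrees gives Σd = 2E, so E′ = E + 2E = 3E = 117.
Each original face survives and each original vertex becomes one new face: F′ = F + V = 41.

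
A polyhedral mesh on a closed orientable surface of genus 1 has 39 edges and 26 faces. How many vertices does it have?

For a closed orientable surface of genus 1, χ = 2 − 2·1 = 0.
V = 0 + E − F = 0 + 39 − 26 = 13.

13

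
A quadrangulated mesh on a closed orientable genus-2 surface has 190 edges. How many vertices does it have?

93

χ = 2 − 2·2 = -2, and every face is a square so 4F = 2E.
F = 2E/4 = 95. Then V = -2 + E − F = -2 + 190 − 95 = 93.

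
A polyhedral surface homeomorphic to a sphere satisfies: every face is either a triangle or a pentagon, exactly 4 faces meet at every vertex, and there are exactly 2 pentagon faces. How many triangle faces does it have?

10

Let x be the number of triangles; then F = 2 + x.
Edge–face incidences: 2E = 5·2 + 3·x = 10 + 3x.
Every vertex has degree 4, so 4V = 2E.
Euler: V − E + F = 2 ⇒ (2E)/4 − E + (2 + x) = 2.
Multiply by 8: 2·(2E) − 4·(2E) + 8·(2 + x) = 16, i.e. 16 + 8x − 2·(10 + 3x) = 16.
Collecting terms: 2x − 4 = 16, so 2x = 20, so x = 10.
Then 2E = 10 + 3·10 = 40, so E = 20, V = 2E/4 = 10, F = 2 + 10 = 12.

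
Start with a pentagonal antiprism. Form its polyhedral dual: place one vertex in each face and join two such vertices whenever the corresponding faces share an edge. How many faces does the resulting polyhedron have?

The base solid has V = 10, E = 20, F = 12.
The dual swaps V and F and preserves E: V′ = F = 12, E′ = E = 20, F′ = V = 10.

10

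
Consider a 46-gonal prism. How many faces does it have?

A prism on an n-gon has two n-gon bases and n rectangular sides: V = 2·46 = 92, E = 3·46 = 138, F = 46 + 2 = 48.

48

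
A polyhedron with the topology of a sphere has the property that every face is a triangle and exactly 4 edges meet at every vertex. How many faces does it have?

8

Each face has 3 edges and each edge borders two faces, so 2E = 3F.
Each vertex has degree 4, so 4V = 2E and hence V = 3F/4.
Euler: V − E + F = 2 ⇒ (3F/4) − (3F/2) + F = 2.
Multiply by 8: (6 − 12 + 8)F = 16, i.e. 2F = 16.
So F = 8, E = 3·8/2 = 12, V = 3·8/4 = 6.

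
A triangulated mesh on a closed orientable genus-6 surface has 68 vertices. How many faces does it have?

χ = 2 − 2·6 = -10, and every face is a triangle so 3F = 2E.
V − E + F = -10 with E = 3F/2 gives 68 − (3/2 − 1)·F = -10, so F = 156 and E = 234.

156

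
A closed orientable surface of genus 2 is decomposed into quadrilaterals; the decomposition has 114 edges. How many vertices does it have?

χ = 2 − 2·2 = -2, and every face is a square so 4F = 2E.
F = 2E/4 = 57. Then V = -2 + E − F = -2 + 114 − 57 = 55.

55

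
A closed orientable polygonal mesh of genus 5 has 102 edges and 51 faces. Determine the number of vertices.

43

For a closed orientable surface of genus 5, χ = 2 − 2·5 = -8.
V = -8 + E − F = -8 + 102 − 51 = 43.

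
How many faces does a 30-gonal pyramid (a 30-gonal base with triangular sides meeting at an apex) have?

31

A pyramid on an n-gon base has one n-gon and n triangles: V = 30 + 1 = 31, E = 2·30 = 60, F = 30 + 1 = 31.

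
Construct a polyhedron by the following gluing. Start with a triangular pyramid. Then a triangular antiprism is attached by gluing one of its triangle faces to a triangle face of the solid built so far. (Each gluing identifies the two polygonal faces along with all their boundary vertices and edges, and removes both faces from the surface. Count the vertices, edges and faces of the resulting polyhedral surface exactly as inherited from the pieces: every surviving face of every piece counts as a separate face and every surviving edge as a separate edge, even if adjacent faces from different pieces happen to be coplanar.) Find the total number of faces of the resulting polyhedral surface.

10

A triangular pyramid: V=4, E=6, F=4.
Attach a triangular antiprism (V=6, E=12, F=8) along a 3-gon: merge 3 vertices and 3 edges, delete both glued faces → V=7, E=15, F=10.
Check: V − E + F = 7 − 15 + 10 = 2.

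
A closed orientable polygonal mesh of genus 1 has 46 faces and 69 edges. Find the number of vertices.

23

For a closed orientable surface of genus 1, χ = 2 − 2·1 = 0.
V = 0 + E − F = 0 + 69 − 46 = 23.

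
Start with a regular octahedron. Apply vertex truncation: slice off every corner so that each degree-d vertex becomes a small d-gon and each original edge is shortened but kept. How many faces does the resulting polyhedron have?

The base solid has V = 6, E = 12, F = 8.
Truncation replaces each original edge-end by a new vertex, so V′ = 2E = 24.
Each original edge survives, and each old vertex of degree d contributes d new edges; summing degrees gives Σd = 2E, so E′ = E + 2E = 3E = 36.
Each original face survives and each original vertex becomes one new face: F′ = F + V = 14.

14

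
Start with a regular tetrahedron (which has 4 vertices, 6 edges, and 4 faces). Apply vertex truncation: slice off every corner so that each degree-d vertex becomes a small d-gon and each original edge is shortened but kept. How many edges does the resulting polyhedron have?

Truncation replaces each original edge-end by a new vertex, so V′ = 2E = 12.
Each original edge survives, and each old vertex of degree d contributes d new edges; summing degrees gives Σd = 2E, so E′ = E + 2E = 3E = 18.
Each original face survives and each original vertex becomes one new face: F′ = F + V = 8.

18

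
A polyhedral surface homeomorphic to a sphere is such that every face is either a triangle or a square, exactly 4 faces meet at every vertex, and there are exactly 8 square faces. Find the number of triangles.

Let x be the number of triangles; then F = 8 + x.
Edge–face incidences: 2E = 4·8 + 3·x = 32 + 3x.
Every vertex has degree 4, so 4V = 2E.
Euler: V − E + F = 2 ⇒ (2E)/4 − E + (8 + x) = 2.
Multiply by 8: 2·(2E) − 4·(2E) + 8·(8 + x) = 16, i.e. 64 + 8x − 2·(32 + 3x) = 16.
Collecting terms: 2x = 16, so x = 8.
Then 2E = 32 + 3·8 = 56, so E = 28, V = 2E/4 = 14, F = 8 + 8 = 16.

8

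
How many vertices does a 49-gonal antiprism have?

An antiprism on an n-gon has two n-gon caps and 2n triangles: V = 2·49 = 98, E = 4·49 = 196, F = 2·49 + 2 = 100.

98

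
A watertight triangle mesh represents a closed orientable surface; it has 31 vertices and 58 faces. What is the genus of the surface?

Every face is a triangle, so 2E = 3·58 = 174, giving E = 87.
χ = V − E + F = 31 − 87 + 58 = 2.
For a closed orientable surface χ = 2 − 2g, so g = (2 − (2))/2 = 0.

0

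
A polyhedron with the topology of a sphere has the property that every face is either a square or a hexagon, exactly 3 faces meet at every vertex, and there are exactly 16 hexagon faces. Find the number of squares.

Let x be the number of squares; then F = 16 + x.
Edge–face incidences: 2E = 6·16 + 4·x = 96 + 4x.
Every vertex has degree 3, so 3V = 2E.
Euler: V − E + F = 2 ⇒ (2E)/3 − E + (16 + x) = 2.
Multiply by 6: 2·(2E) − 3·(2E) + 6·(16 + x) = 12, i.e. 96 + 6x − (96 + 4x) = 12.
Collecting terms: 2x = 12, so x = 6.
Then 2E = 96 + 4·6 = 120, so E = 60, V = 2E/3 = 40, F = 16 + 6 = 22.

6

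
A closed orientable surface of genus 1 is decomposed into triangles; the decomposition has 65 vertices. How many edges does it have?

χ = 2 − 2·1 = 0, and every face is a triangle so 3F = 2E.
V − E + F = 0 with E = 3F/2 gives 65 − (3/2 − 1)·F = 0, so F = 130 and E = 195.

195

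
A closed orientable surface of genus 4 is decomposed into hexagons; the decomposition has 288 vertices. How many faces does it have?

147

χ = 2 − 2·4 = -6, and every face is a hexagon so 6F = 2E.
V − E + F = -6 with E = 6F/2 gives 288 − (6/2 − 1)·F = -6, so F = 147 and E = 441.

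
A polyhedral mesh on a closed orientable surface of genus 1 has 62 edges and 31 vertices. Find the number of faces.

For a closed orientable surface of genus 1, χ = 2 − 2·1 = 0.
F = 0 − V + E = 0 − 31 + 62 = 31.

31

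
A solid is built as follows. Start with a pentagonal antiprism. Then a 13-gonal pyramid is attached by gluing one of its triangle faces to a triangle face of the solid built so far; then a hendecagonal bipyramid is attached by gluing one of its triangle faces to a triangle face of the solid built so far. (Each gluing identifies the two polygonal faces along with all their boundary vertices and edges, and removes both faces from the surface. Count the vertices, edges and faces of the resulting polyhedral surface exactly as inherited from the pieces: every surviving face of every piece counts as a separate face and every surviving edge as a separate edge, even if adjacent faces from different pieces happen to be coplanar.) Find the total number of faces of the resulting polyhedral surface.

A pentagonal antiprism: V=10, E=20, F=12.
Attach a 13-gonal pyramid (V=14, E=26, F=14) along a 3-gon: merge 3 vertices and 3 edges, delete both glued faces → V=21, E=43, F=24.
Attach a hendecagonal bipyramid (V=13, E=33, F=22) along a 3-gon: merge 3 vertices and 3 edges, delete both glued faces → V=31, E=73, F=44.
Check: V − E + F = 31 − 73 + 44 = 2.

44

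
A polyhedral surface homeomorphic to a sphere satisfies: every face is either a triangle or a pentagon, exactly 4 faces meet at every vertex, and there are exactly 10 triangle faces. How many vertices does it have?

10

Let x be the number of pentagons; then F = 10 + x.
Edge–face incidences: 2E = 3·10 + 5·x = 30 + 5x.
Every vertex has degree 4, so 4V = 2E.
Euler: V − E + F = 2 ⇒ (2E)/4 − E + (10 + x) = 2.
Multiply by 8: 2·(2E) − 4·(2E) + 8·(10 + x) = 16, i.e. 80 + 8x − 2·(30 + 5x) = 16.
Collecting terms: −2x + 20 = 16, so −2x = −4, so x = 2.
Then 2E = 30 + 5·2 = 40, so E = 20, V = 2E/4 = 10, F = 10 + 2 = 12.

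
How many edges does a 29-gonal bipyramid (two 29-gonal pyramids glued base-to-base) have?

87

A bipyramid over an n-gon has 2n triangular faces and n + 2 vertices: V = 29 + 2 = 31, E = 3·29 = 87, F = 2·29 = 58.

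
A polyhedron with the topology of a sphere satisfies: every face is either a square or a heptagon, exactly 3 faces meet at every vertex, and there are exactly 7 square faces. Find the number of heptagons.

2

Let x be the number of heptagons; then F = 7 + x.
Edge–face incidences: 2E = 4·7 + 7·x = 28 + 7x.
Every vertex has degree 3, so 3V = 2E.
Euler: V − E + F = 2 ⇒ (2E)/3 − E + (7 + x) = 2.
Multiply by 6: 2·(2E) − 3·(2E) + 6·(7 + x) = 12, i.e. 42 + 6x − (28 + 7x) = 12.
Collecting terms: −x + 14 = 12, so −x = −2, so x = 2.
Then 2E = 28 + 7·2 = 42, so E = 21, V = 2E/3 = 14, F = 7 + 2 = 9.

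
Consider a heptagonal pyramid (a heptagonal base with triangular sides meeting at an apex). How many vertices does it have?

A pyramid on an n-gon base has one n-gon and n triangles: V = 7 + 1 = 8, E = 2·7 = 14, F = 7 + 1 = 8.

8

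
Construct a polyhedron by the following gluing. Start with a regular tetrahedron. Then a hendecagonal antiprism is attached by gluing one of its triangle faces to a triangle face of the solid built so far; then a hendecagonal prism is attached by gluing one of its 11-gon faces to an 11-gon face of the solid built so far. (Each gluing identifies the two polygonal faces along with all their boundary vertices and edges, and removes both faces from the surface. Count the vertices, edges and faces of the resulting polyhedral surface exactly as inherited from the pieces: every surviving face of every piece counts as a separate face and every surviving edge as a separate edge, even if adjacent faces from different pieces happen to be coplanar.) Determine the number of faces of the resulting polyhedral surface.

37

A regular tetrahedron: V=4, E=6, F=4.
Attach a hendecagonal antiprism (V=22, E=44, F=24) along a 3-gon: merge 3 vertices and 3 edges, delete both glued faces → V=23, E=47, F=26.
Attach a hendecagonal prism (V=22, E=33, F=13) along an 11-gon: merge 11 vertices and 11 edges, delete both glued faces → V=34, E=69, F=37.
Check: V − E + F = 34 − 69 + 37 = 2.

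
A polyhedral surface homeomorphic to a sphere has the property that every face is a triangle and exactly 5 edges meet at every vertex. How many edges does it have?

30

Each face has 3 edges and each edge borders two faces, so 2E = 3F.
Each vertex has degree 5, so 5V = 2E and hence V = 3F/5.
Euler: V − E + F = 2 ⇒ (3F/5) − (3F/2) + F = 2.
Multiply by 10: (6 − 15 + 10)F = 20, i.e. 1F = 20.
So F = 20, E = 3·20/2 = 30, V = 3·20/5 = 12.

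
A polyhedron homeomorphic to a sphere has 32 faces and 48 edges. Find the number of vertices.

18

Here V − E + F = 2.
V = 2 + E − F = 2 + 48 − 32 = 18.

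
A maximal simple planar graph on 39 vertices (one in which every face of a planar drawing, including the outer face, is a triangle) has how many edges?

In a plane triangulation 3F = 2E and V − E + F = 2, so E = 3V − 6 = 3·39 − 6 = 111.

111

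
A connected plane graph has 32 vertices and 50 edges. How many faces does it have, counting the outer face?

Euler's formula for a connected plane graph: V − E + F = 2, so F = 2 − 32 + 50 = 20.

20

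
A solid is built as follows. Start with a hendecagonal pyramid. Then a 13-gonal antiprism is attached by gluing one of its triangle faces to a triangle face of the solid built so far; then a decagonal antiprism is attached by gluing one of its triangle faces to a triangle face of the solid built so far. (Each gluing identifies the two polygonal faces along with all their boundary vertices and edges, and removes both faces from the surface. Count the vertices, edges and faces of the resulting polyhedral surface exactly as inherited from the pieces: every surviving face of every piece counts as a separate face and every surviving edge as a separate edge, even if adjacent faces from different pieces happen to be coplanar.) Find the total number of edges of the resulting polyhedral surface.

A hendecagonal pyramid: V=12, E=22, F=12.
Attach a 13-gonal antiprism (V=26, E=52, F=28) along a 3-gon: merge 3 vertices and 3 edges, delete both glued faces → V=35, E=71, F=38.
Attach a decagonal antiprism (V=20, E=40, F=22) along a 3-gon: merge 3 vertices and 3 edges, delete both glued faces → V=52, E=108, F=58.
Check: V − E + F = 52 − 108 + 58 = 2.

108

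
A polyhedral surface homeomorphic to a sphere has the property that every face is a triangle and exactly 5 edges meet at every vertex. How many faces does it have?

Each face has 3 edges and each edge borders two faces, so 2E = 3F.
Each vertex has degree 5, so 5V = 2E and hence V = 3F/5.
Euler: V − E + F = 2 ⇒ (3F/5) − (3F/2) + F = 2.
Multiply by 10: (6 − 15 + 10)F = 20, i.e. 1F = 20.
So F = 20, E = 3·20/2 = 30, V = 3·20/5 = 12.

20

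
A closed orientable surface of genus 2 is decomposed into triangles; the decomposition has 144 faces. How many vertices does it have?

χ = 2 − 2·2 = -2, and every face is a triangle so 3F = 2E.
E = 3·144/2 = 216. Then V = -2 + E − F = -2 + 216 − 144 = 70.

70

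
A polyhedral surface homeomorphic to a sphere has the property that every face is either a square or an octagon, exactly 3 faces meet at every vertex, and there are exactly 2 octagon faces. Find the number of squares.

Let x be the number of squares; then F = 2 + x.
Edge–face incidences: 2E = 8·2 + 4·x = 16 + 4x.
Every vertex has degree 3, so 3V = 2E.
Euler: V − E + F = 2 ⇒ (2E)/3 − E + (2 + x) = 2.
Multiply by 6: 2·(2E) − 3·(2E) + 6·(2 + x) = 12, i.e. 12 + 6x − (16 + 4x) = 12.
Collecting terms: 2x − 4 = 12, so 2x = 16, so x = 8.
Then 2E = 16 + 4·8 = 48, so E = 24, V = 2E/3 = 16, F = 2 + 8 = 10.

8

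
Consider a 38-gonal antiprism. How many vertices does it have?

An antiprism on an n-gon has two n-gon caps and 2n triangles: V = 2·38 = 76, E = 4·38 = 152, F = 2·38 + 2 = 78.

76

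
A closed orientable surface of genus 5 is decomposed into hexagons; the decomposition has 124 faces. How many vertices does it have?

240

χ = 2 − 2·5 = -8, and every face is a hexagon so 6F = 2E.
E = 6·124/2 = 372. Then V = -8 + E − F = -8 + 372 − 124 = 240.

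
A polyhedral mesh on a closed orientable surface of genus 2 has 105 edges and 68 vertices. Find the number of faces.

35

For a closed orientable surface of genus 2, χ = 2 − 2·2 = -2.
F = -2 − V + E = -2 − 68 + 105 = 35.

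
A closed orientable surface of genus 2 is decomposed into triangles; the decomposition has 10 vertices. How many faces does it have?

24

χ = 2 − 2·2 = -2, and every face is a triangle so 3F = 2E.
V − E + F = -2 with E = 3F/2 gives 10 − (3/2 − 1)·F = -2, so F = 24 and E = 36.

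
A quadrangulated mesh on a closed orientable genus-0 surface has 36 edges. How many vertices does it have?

20

χ = 2 − 2·0 = 2, and every face is a square so 4F = 2E.
F = 2E/4 = 18. Then V = 2 + E − F = 2 + 36 − 18 = 20.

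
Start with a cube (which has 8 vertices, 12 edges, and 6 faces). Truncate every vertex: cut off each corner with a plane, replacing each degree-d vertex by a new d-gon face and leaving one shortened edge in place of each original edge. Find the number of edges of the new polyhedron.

Truncation replaces each original edge-end by a new vertex, so V′ = 2E = 24.
Each original edge survives, and each old vertex of degree d contributes d new edges; summing degrees gives Σd = 2E, so E′ = E + 2E = 3E = 36.
Each original face survives and each original vertex becomes one new face: F′ = F + V = 14.

36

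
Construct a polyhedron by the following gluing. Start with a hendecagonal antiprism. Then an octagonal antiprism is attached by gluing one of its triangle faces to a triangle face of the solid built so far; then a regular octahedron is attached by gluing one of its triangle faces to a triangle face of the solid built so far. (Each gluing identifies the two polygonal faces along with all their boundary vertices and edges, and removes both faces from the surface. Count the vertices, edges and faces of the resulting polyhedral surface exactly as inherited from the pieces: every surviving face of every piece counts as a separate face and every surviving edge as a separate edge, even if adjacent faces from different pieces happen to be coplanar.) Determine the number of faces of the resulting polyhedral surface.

46

A hendecagonal antiprism: V=22, E=44, F=24.
Attach an octagonal antiprism (V=16, E=32, F=18) along a 3-gon: merge 3 vertices and 3 edges, delete both glued faces → V=35, E=73, F=40.
Attach a regular octahedron (V=6, E=12, F=8) along a 3-gon: merge 3 vertices and 3 edges, delete both glued faces → V=38, E=82, F=46.
Check: V − E + F = 38 − 82 + 46 = 2.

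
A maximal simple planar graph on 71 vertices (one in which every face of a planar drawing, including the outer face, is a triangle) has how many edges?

207

In a plane triangulation 3F = 2E and V − E + F = 2, so E = 3V − 6 = 3·71 − 6 = 207.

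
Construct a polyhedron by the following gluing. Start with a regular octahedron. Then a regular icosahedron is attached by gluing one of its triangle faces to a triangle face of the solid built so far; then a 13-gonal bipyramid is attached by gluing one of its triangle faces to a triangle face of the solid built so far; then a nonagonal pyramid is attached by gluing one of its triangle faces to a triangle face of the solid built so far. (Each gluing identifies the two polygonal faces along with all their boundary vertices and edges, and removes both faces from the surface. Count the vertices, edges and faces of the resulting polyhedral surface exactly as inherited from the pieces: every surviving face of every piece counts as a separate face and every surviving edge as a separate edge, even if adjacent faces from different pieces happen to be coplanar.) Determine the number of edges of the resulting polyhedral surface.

90

A regular octahedron: V=6, E=12, F=8.
Attach a regular icosahedron (V=12, E=30, F=20) along a 3-gon: merge 3 vertices and 3 edges, delete both glued faces → V=15, E=39, F=26.
Attach a 13-gonal bipyramid (V=15, E=39, F=26) along a 3-gon: merge 3 vertices and 3 edges, delete both glued faces → V=27, E=75, F=50.
Attach a nonagonal pyramid (V=10, E=18, F=10) along a 3-gon: merge 3 vertices and 3 edges, delete both glued faces → V=34, E=90, F=58.
Check: V − E + F = 34 − 90 + 58 = 2.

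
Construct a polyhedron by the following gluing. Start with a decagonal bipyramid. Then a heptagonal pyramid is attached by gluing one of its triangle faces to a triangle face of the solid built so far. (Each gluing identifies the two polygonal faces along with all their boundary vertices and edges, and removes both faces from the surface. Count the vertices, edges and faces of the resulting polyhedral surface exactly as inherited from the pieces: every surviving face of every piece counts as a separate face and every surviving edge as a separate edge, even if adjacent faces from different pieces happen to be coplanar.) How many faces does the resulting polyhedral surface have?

26

A decagonal bipyramid: V=12, E=30, F=20.
Attach a heptagonal pyramid (V=8, E=14, F=8) along a 3-gon: merge 3 vertices and 3 edges, delete both glued faces → V=17, E=41, F=26.
Check: V − E + F = 17 − 41 + 26 = 2.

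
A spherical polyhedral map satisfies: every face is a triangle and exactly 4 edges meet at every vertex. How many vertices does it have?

Each face has 3 edges and each edge borders two faces, so 2E = 3F.
Each vertex has degree 4, so 4V = 2E and hence V = 3F/4.
Euler: V − E + F = 2 ⇒ (3F/4) − (3F/2) + F = 2.
Multiply by 8: (6 − 12 + 8)F = 16, i.e. 2F = 16.
So F = 8, E = 3·8/2 = 12, V = 3·8/4 = 6.

6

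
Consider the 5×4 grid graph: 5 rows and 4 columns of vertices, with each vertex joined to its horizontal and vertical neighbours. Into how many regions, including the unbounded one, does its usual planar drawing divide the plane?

13

The grid has V = 5·4 = 20 vertices and E = 5·3 + 4·4 = 31 edges.
F = 2 − V + E = 2 − 20 + 31 = 13.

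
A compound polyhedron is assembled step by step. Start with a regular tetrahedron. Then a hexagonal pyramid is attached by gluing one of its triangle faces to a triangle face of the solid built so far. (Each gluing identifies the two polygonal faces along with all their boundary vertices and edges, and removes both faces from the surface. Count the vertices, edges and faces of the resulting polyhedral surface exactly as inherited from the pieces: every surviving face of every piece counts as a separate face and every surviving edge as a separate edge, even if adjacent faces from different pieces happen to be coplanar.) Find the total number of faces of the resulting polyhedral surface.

A regular tetrahedron: V=4, E=6, F=4.
Attach a hexagonal pyramid (V=7, E=12, F=7) along a 3-gon: merge 3 vertices and 3 edges, delete both glued faces → V=8, E=15, F=9.
Check: V − E + F = 8 − 15 + 9 = 2.

9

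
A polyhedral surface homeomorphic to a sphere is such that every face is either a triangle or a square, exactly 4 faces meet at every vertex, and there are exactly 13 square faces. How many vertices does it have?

Let x be the number of triangles; then F = 13 + x.
Edge–face incidences: 2E = 4·13 + 3·x = 52 + 3x.
Every vertex has degree 4, so 4V = 2E.
Euler: V − E + F = 2 ⇒ (2E)/4 − E + (13 + x) = 2.
Multiply by 8: 2·(2E) − 4·(2E) + 8·(13 + x) = 16, i.e. 104 + 8x − 2·(52 + 3x) = 16.
Collecting terms: 2x = 16, so x = 8.
Then 2E = 52 + 3·8 = 76, so E = 38, V = 2E/4 = 19, F = 13 + 8 = 21.

19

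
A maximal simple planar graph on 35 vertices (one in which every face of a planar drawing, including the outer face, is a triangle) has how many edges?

99

In a plane triangulation 3F = 2E and V − E + F = 2, so E = 3V − 6 = 3·35 − 6 = 99.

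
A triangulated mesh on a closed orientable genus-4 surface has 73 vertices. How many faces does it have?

χ = 2 − 2·4 = -6, and every face is a triangle so 3F = 2E.
V − E + F = -6 with E = 3F/2 gives 73 − (3/2 − 1)·F = -6, so F = 158 and E = 237.

158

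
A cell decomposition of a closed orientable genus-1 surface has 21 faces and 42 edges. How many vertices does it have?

21

For a closed orientable surface of genus 1, χ = 2 − 2·1 = 0.
V = 0 + E − F = 0 + 42 − 21 = 21.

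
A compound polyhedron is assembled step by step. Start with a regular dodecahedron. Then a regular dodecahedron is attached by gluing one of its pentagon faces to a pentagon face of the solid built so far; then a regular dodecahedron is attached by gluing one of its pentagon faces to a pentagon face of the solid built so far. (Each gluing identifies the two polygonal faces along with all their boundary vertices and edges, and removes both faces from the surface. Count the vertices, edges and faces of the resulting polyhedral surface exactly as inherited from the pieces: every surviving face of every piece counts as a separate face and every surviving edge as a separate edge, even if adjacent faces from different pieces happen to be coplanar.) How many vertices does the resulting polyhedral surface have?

A regular dodecahedron: V=20, E=30, F=12.
Attach a regular dodecahedron (V=20, E=30, F=12) along a 5-gon: merge 5 vertices and 5 edges, delete both glued faces → V=35, E=55, F=22.
Attach a regular dodecahedron (V=20, E=30, F=12) along a 5-gon: merge 5 vertices and 5 edges, delete both glued faces → V=50, E=80, F=32.
Check: V − E + F = 50 − 80 + 32 = 2.

50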